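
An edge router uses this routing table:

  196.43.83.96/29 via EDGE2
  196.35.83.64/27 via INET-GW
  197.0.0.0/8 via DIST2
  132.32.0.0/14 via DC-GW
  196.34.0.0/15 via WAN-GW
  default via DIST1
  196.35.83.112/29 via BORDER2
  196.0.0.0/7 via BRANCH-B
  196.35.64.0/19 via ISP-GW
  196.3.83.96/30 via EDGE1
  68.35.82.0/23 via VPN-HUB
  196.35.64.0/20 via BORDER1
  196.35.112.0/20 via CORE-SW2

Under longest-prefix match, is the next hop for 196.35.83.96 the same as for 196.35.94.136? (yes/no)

yes

196.35.83.96: longest match 196.35.64.0/19 -> ISP-GW
196.35.94.136: longest match 196.35.64.0/19 -> ISP-GW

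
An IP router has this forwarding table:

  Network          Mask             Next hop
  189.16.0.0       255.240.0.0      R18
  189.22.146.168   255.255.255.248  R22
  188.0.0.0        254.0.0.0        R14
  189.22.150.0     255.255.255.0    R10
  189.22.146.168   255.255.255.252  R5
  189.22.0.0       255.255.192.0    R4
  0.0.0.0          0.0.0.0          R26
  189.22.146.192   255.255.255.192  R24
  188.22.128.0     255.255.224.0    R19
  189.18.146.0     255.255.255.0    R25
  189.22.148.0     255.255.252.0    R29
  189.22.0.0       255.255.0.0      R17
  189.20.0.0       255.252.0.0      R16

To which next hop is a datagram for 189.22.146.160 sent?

R17

Routes whose prefix contains 189.22.146.160:
  0.0.0.0/0 (default, matches everything) -> R26
  188.0.0.0/7 (188.0.0.0 - 189.255.255.255) -> R14
  189.16.0.0/12 (189.16.0.0 - 189.31.255.255) -> R18
  189.20.0.0/14 (189.20.0.0 - 189.23.255.255) -> R16
  189.22.0.0/16 (189.22.0.0 - 189.22.255.255) -> R17
More-specific entries that do NOT match:
  189.22.146.168/30 (189.22.146.168 - 189.22.146.171) does not contain 189.22.146.160
  189.22.146.168/29 (189.22.146.168 - 189.22.146.175) does not contain 189.22.146.160
  189.22.146.192/26 (189.22.146.192 - 189.22.146.255) does not contain 189.22.146.160
  189.22.150.0/24 (189.22.150.0 - 189.22.150.255) does not contain 189.22.146.160
  189.18.146.0/24 (189.18.146.0 - 189.18.146.255) does not contain 189.22.146.160
  189.22.148.0/22 (189.22.148.0 - 189.22.151.255) does not contain 189.22.146.160
  188.22.128.0/19 (188.22.128.0 - 188.22.159.255) does not contain 189.22.146.160
  189.22.0.0/18 (189.22.0.0 - 189.22.63.255) does not contain 189.22.146.160
Longest matching prefix is /16 -> next hop R17.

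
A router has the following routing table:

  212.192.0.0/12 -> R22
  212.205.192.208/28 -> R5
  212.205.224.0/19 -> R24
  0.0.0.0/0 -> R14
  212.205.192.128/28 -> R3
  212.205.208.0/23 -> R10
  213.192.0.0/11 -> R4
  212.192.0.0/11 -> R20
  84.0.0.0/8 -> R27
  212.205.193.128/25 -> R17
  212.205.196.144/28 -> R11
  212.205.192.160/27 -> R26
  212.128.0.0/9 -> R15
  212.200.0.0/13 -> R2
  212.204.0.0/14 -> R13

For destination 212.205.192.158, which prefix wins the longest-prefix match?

212.204.0.0/14

Entries matching 212.205.192.158:
  0.0.0.0/0 (default, matches everything)
  212.128.0.0/9 (212.128.0.0 - 212.255.255.255)
  212.192.0.0/11 (212.192.0.0 - 212.223.255.255)
  212.192.0.0/12 (212.192.0.0 - 212.207.255.255)
  212.200.0.0/13 (212.200.0.0 - 212.207.255.255)
  212.204.0.0/14 (212.204.0.0 - 212.207.255.255)
Most specific is 212.204.0.0/14.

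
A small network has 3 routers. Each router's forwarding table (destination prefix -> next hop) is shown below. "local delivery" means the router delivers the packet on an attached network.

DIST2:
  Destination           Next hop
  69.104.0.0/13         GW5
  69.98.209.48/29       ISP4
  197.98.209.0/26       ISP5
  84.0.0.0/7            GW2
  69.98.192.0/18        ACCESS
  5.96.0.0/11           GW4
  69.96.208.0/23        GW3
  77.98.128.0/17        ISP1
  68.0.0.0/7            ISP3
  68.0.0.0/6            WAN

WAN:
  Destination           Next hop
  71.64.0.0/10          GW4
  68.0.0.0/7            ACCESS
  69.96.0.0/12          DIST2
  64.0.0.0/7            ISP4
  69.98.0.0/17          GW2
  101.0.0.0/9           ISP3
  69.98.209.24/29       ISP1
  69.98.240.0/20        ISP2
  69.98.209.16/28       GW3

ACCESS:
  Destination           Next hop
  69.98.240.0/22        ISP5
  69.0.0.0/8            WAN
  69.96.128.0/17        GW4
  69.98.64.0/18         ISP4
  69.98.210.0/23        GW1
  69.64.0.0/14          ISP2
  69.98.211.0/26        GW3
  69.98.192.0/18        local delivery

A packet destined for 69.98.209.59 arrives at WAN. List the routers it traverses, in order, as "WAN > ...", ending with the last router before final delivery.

WAN > DIST2 > ACCESS

At WAN: longest match for 69.98.209.59 is 69.96.0.0/12 -> DIST2
At DIST2: longest match for 69.98.209.59 is 69.98.192.0/18 -> ACCESS
At ACCESS: longest match for 69.98.209.59 is 69.98.192.0/18 -> local delivery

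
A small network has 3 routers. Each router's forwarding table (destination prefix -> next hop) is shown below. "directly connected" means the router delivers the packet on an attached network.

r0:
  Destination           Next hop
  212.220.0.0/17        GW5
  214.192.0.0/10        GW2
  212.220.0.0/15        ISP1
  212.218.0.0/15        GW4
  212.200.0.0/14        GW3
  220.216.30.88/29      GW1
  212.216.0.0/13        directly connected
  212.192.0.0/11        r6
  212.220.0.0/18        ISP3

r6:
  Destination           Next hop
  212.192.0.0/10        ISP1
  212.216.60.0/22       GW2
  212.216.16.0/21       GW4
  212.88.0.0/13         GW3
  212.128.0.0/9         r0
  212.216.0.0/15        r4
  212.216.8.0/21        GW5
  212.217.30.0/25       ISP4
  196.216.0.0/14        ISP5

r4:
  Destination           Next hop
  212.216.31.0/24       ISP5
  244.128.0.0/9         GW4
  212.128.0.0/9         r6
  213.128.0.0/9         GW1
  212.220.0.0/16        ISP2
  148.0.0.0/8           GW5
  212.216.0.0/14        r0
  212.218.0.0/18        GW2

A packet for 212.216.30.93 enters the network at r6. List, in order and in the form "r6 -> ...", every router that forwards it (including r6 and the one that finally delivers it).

r6 -> r4 -> r0

At r6: longest match for 212.216.30.93 is 212.216.0.0/15 -> r4
At r4: longest match for 212.216.30.93 is 212.216.0.0/14 -> r0
At r0: longest match for 212.216.30.93 is 212.216.0.0/13 -> directly connected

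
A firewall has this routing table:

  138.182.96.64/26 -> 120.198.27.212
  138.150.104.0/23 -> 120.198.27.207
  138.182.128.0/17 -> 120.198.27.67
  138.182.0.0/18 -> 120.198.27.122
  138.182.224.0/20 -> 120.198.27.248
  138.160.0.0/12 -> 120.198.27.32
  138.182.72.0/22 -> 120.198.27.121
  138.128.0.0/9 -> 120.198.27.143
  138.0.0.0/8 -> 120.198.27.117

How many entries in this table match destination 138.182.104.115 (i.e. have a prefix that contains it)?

2

Prefixes containing 138.182.104.115:
  138.0.0.0/8 (138.0.0.0 - 138.255.255.255)
  138.128.0.0/9 (138.128.0.0 - 138.255.255.255)
Total matching entries: 2.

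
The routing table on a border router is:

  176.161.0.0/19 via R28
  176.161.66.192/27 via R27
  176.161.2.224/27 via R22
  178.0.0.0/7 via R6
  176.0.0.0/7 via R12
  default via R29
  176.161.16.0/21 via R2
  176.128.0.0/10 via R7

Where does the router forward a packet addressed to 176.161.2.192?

R28

Routes whose prefix contains 176.161.2.192:
  0.0.0.0/0 (default, matches everything) -> R29
  176.0.0.0/7 (176.0.0.0 - 177.255.255.255) -> R12
  176.128.0.0/10 (176.128.0.0 - 176.191.255.255) -> R7
  176.161.0.0/19 (176.161.0.0 - 176.161.31.255) -> R28
More-specific entries that do NOT match:
  176.161.66.192/27 (176.161.66.192 - 176.161.66.223) does not contain 176.161.2.192
  176.161.2.224/27 (176.161.2.224 - 176.161.2.255) does not contain 176.161.2.192
  176.161.16.0/21 (176.161.16.0 - 176.161.23.255) does not contain 176.161.2.192
Longest matching prefix is /19 -> next hop R28.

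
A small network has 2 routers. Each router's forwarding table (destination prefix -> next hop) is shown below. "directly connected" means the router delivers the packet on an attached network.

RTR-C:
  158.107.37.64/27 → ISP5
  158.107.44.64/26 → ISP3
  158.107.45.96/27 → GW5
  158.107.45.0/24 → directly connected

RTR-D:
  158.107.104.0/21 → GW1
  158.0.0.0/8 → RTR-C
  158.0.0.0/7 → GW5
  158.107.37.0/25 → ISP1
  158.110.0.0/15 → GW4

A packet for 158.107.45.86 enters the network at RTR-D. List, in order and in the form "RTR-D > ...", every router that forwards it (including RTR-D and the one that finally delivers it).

At RTR-D: longest match for 158.107.45.86 is 158.0.0.0/8 -> RTR-C
At RTR-C: longest match for 158.107.45.86 is 158.107.45.0/24 -> directly connected

RTR-D > RTR-C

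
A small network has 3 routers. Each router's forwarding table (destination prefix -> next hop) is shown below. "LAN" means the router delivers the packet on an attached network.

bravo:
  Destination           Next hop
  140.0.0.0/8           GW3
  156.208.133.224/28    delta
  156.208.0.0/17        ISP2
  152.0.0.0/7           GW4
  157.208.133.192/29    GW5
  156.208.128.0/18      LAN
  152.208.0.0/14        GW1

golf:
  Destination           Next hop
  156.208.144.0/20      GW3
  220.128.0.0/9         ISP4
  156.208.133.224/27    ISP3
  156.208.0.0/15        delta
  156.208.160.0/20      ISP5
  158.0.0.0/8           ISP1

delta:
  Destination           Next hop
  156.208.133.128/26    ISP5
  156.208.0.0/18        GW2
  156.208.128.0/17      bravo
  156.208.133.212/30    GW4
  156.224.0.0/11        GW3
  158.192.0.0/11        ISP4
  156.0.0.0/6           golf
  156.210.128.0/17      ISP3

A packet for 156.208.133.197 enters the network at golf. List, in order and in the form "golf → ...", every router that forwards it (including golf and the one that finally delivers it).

golf → delta → bravo

At golf: longest match for 156.208.133.197 is 156.208.0.0/15 -> delta
At delta: longest match for 156.208.133.197 is 156.208.128.0/17 -> bravo
At bravo: longest match for 156.208.133.197 is 156.208.128.0/18 -> LAN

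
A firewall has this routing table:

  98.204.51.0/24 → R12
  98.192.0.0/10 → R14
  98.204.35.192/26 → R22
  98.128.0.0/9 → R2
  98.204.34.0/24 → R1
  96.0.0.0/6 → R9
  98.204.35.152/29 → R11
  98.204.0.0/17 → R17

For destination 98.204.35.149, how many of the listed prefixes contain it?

Prefixes containing 98.204.35.149:
  96.0.0.0/6 (96.0.0.0 - 99.255.255.255)
  98.128.0.0/9 (98.128.0.0 - 98.255.255.255)
  98.192.0.0/10 (98.192.0.0 - 98.255.255.255)
  98.204.0.0/17 (98.204.0.0 - 98.204.127.255)
Total matching entries: 4.

4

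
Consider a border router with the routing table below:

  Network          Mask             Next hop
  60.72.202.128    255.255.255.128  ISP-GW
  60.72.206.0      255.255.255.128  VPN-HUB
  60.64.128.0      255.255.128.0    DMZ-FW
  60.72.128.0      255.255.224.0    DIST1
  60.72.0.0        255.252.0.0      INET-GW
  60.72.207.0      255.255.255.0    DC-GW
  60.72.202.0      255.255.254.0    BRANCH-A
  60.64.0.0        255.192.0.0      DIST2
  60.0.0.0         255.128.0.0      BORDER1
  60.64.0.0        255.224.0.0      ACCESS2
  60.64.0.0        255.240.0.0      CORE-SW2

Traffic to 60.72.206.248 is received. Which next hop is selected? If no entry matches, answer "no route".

INET-GW

Routes whose prefix contains 60.72.206.248:
  60.0.0.0/9 (60.0.0.0 - 60.127.255.255) -> BORDER1
  60.64.0.0/10 (60.64.0.0 - 60.127.255.255) -> DIST2
  60.64.0.0/11 (60.64.0.0 - 60.95.255.255) -> ACCESS2
  60.64.0.0/12 (60.64.0.0 - 60.79.255.255) -> CORE-SW2
  60.72.0.0/14 (60.72.0.0 - 60.75.255.255) -> INET-GW
More-specific entries that do NOT match:
  60.72.202.128/25 (60.72.202.128 - 60.72.202.255) does not contain 60.72.206.248
  60.72.206.0/25 (60.72.206.0 - 60.72.206.127) does not contain 60.72.206.248
  60.72.207.0/24 (60.72.207.0 - 60.72.207.255) does not contain 60.72.206.248
  60.72.202.0/23 (60.72.202.0 - 60.72.203.255) does not contain 60.72.206.248
  60.72.128.0/19 (60.72.128.0 - 60.72.159.255) does not contain 60.72.206.248
  60.64.128.0/17 (60.64.128.0 - 60.64.255.255) does not contain 60.72.206.248
Longest matching prefix is /14 -> next hop INET-GW.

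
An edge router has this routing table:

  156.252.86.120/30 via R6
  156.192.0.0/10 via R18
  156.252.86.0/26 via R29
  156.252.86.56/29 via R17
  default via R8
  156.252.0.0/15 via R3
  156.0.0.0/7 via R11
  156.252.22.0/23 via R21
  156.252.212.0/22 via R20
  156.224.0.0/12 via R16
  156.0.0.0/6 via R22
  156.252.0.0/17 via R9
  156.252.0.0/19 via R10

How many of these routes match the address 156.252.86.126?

6

Prefixes containing 156.252.86.126:
  0.0.0.0/0 (default, matches everything)
  156.0.0.0/6 (156.0.0.0 - 159.255.255.255)
  156.0.0.0/7 (156.0.0.0 - 157.255.255.255)
  156.192.0.0/10 (156.192.0.0 - 156.255.255.255)
  156.252.0.0/15 (156.252.0.0 - 156.253.255.255)
  156.252.0.0/17 (156.252.0.0 - 156.252.127.255)
Total matching entries: 6.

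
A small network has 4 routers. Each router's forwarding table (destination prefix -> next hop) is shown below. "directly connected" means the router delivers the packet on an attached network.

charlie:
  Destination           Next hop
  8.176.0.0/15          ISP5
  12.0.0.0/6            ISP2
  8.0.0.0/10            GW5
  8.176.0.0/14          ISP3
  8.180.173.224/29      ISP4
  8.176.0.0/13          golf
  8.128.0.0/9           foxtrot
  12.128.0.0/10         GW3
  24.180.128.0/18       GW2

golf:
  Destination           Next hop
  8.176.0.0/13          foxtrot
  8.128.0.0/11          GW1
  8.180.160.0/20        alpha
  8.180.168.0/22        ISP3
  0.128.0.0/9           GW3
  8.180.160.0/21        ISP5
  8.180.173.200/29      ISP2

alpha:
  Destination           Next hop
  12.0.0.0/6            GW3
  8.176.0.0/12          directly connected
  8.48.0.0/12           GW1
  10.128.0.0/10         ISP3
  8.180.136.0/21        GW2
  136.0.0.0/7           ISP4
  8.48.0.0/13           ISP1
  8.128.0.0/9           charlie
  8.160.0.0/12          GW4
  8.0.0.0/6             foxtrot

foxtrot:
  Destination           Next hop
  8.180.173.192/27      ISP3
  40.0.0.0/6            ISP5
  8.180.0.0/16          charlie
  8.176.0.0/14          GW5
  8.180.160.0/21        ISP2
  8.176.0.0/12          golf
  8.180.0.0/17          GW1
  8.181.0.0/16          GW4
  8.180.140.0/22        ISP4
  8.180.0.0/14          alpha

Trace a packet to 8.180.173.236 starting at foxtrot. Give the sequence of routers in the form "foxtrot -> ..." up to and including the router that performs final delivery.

foxtrot -> charlie -> golf -> alpha

At foxtrot: longest match for 8.180.173.236 is 8.180.0.0/16 -> charlie
At charlie: longest match for 8.180.173.236 is 8.176.0.0/13 -> golf
At golf: longest match for 8.180.173.236 is 8.180.160.0/20 -> alpha
At alpha: longest match for 8.180.173.236 is 8.176.0.0/12 -> directly connected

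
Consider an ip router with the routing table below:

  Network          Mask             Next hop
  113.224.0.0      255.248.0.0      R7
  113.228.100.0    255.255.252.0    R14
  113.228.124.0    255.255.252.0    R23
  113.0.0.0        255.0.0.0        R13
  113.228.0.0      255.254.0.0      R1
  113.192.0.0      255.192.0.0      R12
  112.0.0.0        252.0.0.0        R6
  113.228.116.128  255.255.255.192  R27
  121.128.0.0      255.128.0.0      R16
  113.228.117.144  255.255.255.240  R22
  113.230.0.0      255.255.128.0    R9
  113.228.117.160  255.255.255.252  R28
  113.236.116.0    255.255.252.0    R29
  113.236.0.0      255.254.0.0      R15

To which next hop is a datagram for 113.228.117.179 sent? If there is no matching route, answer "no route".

R1

Routes whose prefix contains 113.228.117.179:
  112.0.0.0/6 (112.0.0.0 - 115.255.255.255) -> R6
  113.0.0.0/8 (113.0.0.0 - 113.255.255.255) -> R13
  113.192.0.0/10 (113.192.0.0 - 113.255.255.255) -> R12
  113.224.0.0/13 (113.224.0.0 - 113.231.255.255) -> R7
  113.228.0.0/15 (113.228.0.0 - 113.229.255.255) -> R1
More-specific entries that do NOT match:
  113.228.117.160/30 (113.228.117.160 - 113.228.117.163) does not contain 113.228.117.179
  113.228.117.144/28 (113.228.117.144 - 113.228.117.159) does not contain 113.228.117.179
  113.228.116.128/26 (113.228.116.128 - 113.228.116.191) does not contain 113.228.117.179
  113.228.100.0/22 (113.228.100.0 - 113.228.103.255) does not contain 113.228.117.179
  113.228.124.0/22 (113.228.124.0 - 113.228.127.255) does not contain 113.228.117.179
  113.236.116.0/22 (113.236.116.0 - 113.236.119.255) does not contain 113.228.117.179
  113.230.0.0/17 (113.230.0.0 - 113.230.127.255) does not contain 113.228.117.179
Longest matching prefix is /15 -> next hop R1.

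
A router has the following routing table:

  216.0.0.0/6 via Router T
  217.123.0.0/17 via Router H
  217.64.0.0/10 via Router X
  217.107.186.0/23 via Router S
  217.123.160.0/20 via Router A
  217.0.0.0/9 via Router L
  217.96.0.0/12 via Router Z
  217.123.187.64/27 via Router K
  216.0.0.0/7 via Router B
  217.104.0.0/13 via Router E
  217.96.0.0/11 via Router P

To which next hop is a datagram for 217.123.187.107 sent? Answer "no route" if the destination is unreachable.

Routes whose prefix contains 217.123.187.107:
  216.0.0.0/6 (216.0.0.0 - 219.255.255.255) -> Router T
  216.0.0.0/7 (216.0.0.0 - 217.255.255.255) -> Router B
  217.0.0.0/9 (217.0.0.0 - 217.127.255.255) -> Router L
  217.64.0.0/10 (217.64.0.0 - 217.127.255.255) -> Router X
  217.96.0.0/11 (217.96.0.0 - 217.127.255.255) -> Router P
More-specific entries that do NOT match:
  217.123.187.64/27 (217.123.187.64 - 217.123.187.95) does not contain 217.123.187.107
  217.107.186.0/23 (217.107.186.0 - 217.107.187.255) does not contain 217.123.187.107
  217.123.160.0/20 (217.123.160.0 - 217.123.175.255) does not contain 217.123.187.107
  217.123.0.0/17 (217.123.0.0 - 217.123.127.255) does not contain 217.123.187.107
  217.104.0.0/13 (217.104.0.0 - 217.111.255.255) does not contain 217.123.187.107
  217.96.0.0/12 (217.96.0.0 - 217.111.255.255) does not contain 217.123.187.107
Longest matching prefix is /11 -> next hop Router P.

Router P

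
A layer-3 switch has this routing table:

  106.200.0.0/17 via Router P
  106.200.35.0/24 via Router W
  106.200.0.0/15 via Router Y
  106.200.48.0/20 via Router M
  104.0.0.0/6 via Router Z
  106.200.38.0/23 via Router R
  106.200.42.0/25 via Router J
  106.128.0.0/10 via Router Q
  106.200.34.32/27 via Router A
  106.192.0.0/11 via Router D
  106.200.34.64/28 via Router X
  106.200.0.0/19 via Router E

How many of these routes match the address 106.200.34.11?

Prefixes containing 106.200.34.11:
  104.0.0.0/6 (104.0.0.0 - 107.255.255.255)
  106.192.0.0/11 (106.192.0.0 - 106.223.255.255)
  106.200.0.0/15 (106.200.0.0 - 106.201.255.255)
  106.200.0.0/17 (106.200.0.0 - 106.200.127.255)
Total matching entries: 4.

4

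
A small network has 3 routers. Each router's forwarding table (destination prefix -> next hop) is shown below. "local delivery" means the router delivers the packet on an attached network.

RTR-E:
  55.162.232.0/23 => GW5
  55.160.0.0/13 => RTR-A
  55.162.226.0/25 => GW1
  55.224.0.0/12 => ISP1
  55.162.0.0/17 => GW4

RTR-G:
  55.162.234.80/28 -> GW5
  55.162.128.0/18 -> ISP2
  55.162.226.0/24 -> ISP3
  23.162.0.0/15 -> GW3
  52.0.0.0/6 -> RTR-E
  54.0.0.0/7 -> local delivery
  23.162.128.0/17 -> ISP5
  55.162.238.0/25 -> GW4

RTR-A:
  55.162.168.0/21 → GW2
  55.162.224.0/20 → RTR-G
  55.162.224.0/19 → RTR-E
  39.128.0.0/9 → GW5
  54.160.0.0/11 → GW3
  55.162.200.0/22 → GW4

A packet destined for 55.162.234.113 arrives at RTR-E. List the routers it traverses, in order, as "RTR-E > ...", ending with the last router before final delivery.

At RTR-E: longest match for 55.162.234.113 is 55.160.0.0/13 -> RTR-A
At RTR-A: longest match for 55.162.234.113 is 55.162.224.0/20 -> RTR-G
At RTR-G: longest match for 55.162.234.113 is 54.0.0.0/7 -> local delivery

RTR-E > RTR-A > RTR-G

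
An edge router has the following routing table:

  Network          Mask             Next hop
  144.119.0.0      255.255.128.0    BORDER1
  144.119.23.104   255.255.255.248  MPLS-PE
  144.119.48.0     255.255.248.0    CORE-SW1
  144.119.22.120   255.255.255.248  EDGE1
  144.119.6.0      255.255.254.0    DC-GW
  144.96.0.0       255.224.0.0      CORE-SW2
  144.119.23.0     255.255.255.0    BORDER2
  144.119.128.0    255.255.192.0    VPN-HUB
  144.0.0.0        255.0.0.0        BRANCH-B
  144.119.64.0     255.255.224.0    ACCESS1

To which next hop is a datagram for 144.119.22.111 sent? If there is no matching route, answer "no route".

Routes whose prefix contains 144.119.22.111:
  144.0.0.0/8 (144.0.0.0 - 144.255.255.255) -> BRANCH-B
  144.96.0.0/11 (144.96.0.0 - 144.127.255.255) -> CORE-SW2
  144.119.0.0/17 (144.119.0.0 - 144.119.127.255) -> BORDER1
More-specific entries that do NOT match:
  144.119.23.104/29 (144.119.23.104 - 144.119.23.111) does not contain 144.119.22.111
  144.119.22.120/29 (144.119.22.120 - 144.119.22.127) does not contain 144.119.22.111
  144.119.23.0/24 (144.119.23.0 - 144.119.23.255) does not contain 144.119.22.111
  144.119.6.0/23 (144.119.6.0 - 144.119.7.255) does not contain 144.119.22.111
  144.119.48.0/21 (144.119.48.0 - 144.119.55.255) does not contain 144.119.22.111
  144.119.64.0/19 (144.119.64.0 - 144.119.95.255) does not contain 144.119.22.111
  144.119.128.0/18 (144.119.128.0 - 144.119.191.255) does not contain 144.119.22.111
Longest matching prefix is /17 -> next hop BORDER1.

BORDER1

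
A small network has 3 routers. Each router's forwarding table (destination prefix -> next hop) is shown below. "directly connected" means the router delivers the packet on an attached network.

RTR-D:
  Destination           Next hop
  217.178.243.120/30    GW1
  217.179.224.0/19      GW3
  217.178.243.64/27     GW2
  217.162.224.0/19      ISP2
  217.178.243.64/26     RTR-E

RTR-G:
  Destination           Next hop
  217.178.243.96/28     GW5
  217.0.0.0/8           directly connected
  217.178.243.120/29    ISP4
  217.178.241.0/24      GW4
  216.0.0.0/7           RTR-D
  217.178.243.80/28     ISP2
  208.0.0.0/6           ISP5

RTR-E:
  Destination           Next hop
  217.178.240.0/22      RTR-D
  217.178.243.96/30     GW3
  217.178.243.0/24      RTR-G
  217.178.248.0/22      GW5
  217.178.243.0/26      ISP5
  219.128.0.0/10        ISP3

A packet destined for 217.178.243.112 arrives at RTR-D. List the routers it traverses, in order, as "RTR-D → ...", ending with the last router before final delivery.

At RTR-D: longest match for 217.178.243.112 is 217.178.243.64/26 -> RTR-E
At RTR-E: longest match for 217.178.243.112 is 217.178.243.0/24 -> RTR-G
At RTR-G: longest match for 217.178.243.112 is 217.0.0.0/8 -> directly connected

RTR-D → RTR-E → RTR-G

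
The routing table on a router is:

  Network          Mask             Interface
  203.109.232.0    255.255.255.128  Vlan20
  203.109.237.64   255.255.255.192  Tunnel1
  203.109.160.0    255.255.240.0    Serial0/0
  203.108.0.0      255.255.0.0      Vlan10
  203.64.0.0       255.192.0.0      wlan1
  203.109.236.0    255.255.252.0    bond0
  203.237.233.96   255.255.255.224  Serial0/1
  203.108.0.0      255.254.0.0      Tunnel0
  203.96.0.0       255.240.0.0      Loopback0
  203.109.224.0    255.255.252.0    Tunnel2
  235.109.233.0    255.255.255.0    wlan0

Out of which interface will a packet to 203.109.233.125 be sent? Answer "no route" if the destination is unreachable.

Routes whose prefix contains 203.109.233.125:
  203.64.0.0/10 (203.64.0.0 - 203.127.255.255) -> wlan1
  203.96.0.0/12 (203.96.0.0 - 203.111.255.255) -> Loopback0
  203.108.0.0/15 (203.108.0.0 - 203.109.255.255) -> Tunnel0
More-specific entries that do NOT match:
  203.237.233.96/27 (203.237.233.96 - 203.237.233.127) does not contain 203.109.233.125
  203.109.237.64/26 (203.109.237.64 - 203.109.237.127) does not contain 203.109.233.125
  203.109.232.0/25 (203.109.232.0 - 203.109.232.127) does not contain 203.109.233.125
  235.109.233.0/24 (235.109.233.0 - 235.109.233.255) does not contain 203.109.233.125
  203.109.236.0/22 (203.109.236.0 - 203.109.239.255) does not contain 203.109.233.125
  203.109.224.0/22 (203.109.224.0 - 203.109.227.255) does not contain 203.109.233.125
  203.109.160.0/20 (203.109.160.0 - 203.109.175.255) does not contain 203.109.233.125
  203.108.0.0/16 (203.108.0.0 - 203.108.255.255) does not contain 203.109.233.125
Longest matching prefix is /15 -> interface Tunnel0.

Tunnel0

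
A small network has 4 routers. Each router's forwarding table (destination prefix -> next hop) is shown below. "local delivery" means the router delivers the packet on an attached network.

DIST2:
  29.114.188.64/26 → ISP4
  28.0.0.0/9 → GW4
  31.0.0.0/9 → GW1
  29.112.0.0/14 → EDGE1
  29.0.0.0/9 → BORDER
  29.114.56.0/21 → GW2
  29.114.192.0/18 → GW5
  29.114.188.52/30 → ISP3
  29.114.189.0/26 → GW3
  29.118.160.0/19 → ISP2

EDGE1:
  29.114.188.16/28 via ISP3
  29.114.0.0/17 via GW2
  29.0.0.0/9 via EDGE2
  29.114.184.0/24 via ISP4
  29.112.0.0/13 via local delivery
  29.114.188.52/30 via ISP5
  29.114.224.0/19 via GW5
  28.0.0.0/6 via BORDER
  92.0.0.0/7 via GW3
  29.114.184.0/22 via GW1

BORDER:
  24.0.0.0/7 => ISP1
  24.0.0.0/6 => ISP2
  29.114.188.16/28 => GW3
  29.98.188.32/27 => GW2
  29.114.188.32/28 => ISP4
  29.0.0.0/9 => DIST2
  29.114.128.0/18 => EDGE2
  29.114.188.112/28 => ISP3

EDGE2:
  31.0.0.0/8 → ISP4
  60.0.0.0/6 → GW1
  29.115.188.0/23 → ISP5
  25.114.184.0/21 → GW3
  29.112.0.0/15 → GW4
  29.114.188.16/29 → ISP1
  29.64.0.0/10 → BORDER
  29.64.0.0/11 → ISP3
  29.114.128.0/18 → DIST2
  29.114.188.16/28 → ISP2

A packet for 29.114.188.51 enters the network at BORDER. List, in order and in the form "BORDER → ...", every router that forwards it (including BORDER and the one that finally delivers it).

BORDER → EDGE2 → DIST2 → EDGE1

At BORDER: longest match for 29.114.188.51 is 29.114.128.0/18 -> EDGE2
At EDGE2: longest match for 29.114.188.51 is 29.114.128.0/18 -> DIST2
At DIST2: longest match for 29.114.188.51 is 29.112.0.0/14 -> EDGE1
At EDGE1: longest match for 29.114.188.51 is 29.112.0.0/13 -> local delivery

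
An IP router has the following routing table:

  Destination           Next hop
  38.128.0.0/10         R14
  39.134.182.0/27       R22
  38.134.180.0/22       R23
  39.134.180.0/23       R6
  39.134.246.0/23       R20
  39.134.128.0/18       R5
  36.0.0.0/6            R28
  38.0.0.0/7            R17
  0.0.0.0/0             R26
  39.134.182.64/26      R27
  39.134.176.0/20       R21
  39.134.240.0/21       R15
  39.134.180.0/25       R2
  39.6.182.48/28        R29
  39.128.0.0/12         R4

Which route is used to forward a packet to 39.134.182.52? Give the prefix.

Entries matching 39.134.182.52:
  0.0.0.0/0 (default, matches everything)
  36.0.0.0/6 (36.0.0.0 - 39.255.255.255)
  38.0.0.0/7 (38.0.0.0 - 39.255.255.255)
  39.128.0.0/12 (39.128.0.0 - 39.143.255.255)
  39.134.128.0/18 (39.134.128.0 - 39.134.191.255)
  39.134.176.0/20 (39.134.176.0 - 39.134.191.255)
Most specific is 39.134.176.0/20.

39.134.176.0/20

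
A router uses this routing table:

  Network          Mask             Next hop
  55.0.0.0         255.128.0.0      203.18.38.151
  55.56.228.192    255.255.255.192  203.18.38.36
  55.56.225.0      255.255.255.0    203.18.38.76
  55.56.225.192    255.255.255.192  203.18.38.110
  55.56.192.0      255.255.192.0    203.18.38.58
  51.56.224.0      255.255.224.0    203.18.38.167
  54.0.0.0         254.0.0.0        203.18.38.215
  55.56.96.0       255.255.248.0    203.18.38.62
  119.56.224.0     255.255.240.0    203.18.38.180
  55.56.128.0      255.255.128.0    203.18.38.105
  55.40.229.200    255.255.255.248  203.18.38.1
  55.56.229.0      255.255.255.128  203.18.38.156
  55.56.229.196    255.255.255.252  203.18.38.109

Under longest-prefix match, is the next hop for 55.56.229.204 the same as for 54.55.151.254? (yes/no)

55.56.229.204: longest match 55.56.192.0/18 -> 203.18.38.58
54.55.151.254: longest match 54.0.0.0/7 -> 203.18.38.215

no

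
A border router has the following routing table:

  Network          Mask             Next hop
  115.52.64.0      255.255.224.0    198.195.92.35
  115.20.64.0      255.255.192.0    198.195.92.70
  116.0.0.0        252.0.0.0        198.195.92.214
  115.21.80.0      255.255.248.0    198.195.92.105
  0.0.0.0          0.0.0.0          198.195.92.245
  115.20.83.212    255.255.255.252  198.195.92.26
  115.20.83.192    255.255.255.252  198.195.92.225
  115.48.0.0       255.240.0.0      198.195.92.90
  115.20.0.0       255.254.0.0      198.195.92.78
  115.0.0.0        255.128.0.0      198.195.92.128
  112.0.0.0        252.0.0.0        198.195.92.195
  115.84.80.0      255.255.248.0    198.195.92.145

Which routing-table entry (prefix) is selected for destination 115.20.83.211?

Entries matching 115.20.83.211:
  0.0.0.0/0 (default, matches everything)
  112.0.0.0/6 (112.0.0.0 - 115.255.255.255)
  115.0.0.0/9 (115.0.0.0 - 115.127.255.255)
  115.20.0.0/15 (115.20.0.0 - 115.21.255.255)
  115.20.64.0/18 (115.20.64.0 - 115.20.127.255)
Most specific is 115.20.64.0/18.

115.20.64.0/18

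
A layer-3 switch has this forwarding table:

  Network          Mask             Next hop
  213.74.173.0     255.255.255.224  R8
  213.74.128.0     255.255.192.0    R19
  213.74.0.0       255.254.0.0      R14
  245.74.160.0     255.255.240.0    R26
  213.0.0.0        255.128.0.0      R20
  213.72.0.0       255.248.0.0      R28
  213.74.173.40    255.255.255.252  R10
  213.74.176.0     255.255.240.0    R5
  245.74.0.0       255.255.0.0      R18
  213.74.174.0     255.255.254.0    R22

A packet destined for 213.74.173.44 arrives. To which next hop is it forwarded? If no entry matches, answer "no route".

R19

Routes whose prefix contains 213.74.173.44:
  213.0.0.0/9 (213.0.0.0 - 213.127.255.255) -> R20
  213.72.0.0/13 (213.72.0.0 - 213.79.255.255) -> R28
  213.74.0.0/15 (213.74.0.0 - 213.75.255.255) -> R14
  213.74.128.0/18 (213.74.128.0 - 213.74.191.255) -> R19
More-specific entries that do NOT match:
  213.74.173.40/30 (213.74.173.40 - 213.74.173.43) does not contain 213.74.173.44
  213.74.173.0/27 (213.74.173.0 - 213.74.173.31) does not contain 213.74.173.44
  213.74.174.0/23 (213.74.174.0 - 213.74.175.255) does not contain 213.74.173.44
  245.74.160.0/20 (245.74.160.0 - 245.74.175.255) does not contain 213.74.173.44
  213.74.176.0/20 (213.74.176.0 - 213.74.191.255) does not contain 213.74.173.44
Longest matching prefix is /18 -> next hop R19.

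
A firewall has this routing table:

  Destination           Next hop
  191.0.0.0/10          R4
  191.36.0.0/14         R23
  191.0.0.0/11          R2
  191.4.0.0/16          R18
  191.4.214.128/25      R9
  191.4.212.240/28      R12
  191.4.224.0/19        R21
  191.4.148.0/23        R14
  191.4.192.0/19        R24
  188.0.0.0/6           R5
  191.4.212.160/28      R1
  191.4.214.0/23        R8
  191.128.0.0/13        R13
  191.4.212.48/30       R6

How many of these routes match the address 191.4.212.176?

Prefixes containing 191.4.212.176:
  188.0.0.0/6 (188.0.0.0 - 191.255.255.255)
  191.0.0.0/10 (191.0.0.0 - 191.63.255.255)
  191.0.0.0/11 (191.0.0.0 - 191.31.255.255)
  191.4.0.0/16 (191.4.0.0 - 191.4.255.255)
  191.4.192.0/19 (191.4.192.0 - 191.4.223.255)
Total matching entries: 5.

5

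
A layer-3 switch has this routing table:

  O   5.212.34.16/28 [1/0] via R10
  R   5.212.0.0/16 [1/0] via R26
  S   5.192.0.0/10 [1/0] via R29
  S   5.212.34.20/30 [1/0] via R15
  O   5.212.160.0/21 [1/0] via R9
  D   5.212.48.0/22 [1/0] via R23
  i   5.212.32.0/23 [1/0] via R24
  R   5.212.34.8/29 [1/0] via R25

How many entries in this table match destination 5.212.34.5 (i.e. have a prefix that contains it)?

2

Prefixes containing 5.212.34.5:
  5.192.0.0/10 (5.192.0.0 - 5.255.255.255)
  5.212.0.0/16 (5.212.0.0 - 5.212.255.255)
Total matching entries: 2.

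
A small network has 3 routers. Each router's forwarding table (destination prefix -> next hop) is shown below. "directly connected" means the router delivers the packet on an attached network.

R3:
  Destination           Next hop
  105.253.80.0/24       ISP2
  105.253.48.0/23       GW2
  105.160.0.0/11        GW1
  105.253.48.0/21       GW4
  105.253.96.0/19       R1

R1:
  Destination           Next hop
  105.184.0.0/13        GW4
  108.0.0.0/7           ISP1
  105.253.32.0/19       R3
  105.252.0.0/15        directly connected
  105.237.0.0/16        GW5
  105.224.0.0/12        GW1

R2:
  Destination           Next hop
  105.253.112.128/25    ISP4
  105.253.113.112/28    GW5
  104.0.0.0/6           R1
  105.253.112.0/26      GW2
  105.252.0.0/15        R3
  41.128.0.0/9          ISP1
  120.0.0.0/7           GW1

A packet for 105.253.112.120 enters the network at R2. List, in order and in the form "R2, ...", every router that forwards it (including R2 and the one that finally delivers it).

At R2: longest match for 105.253.112.120 is 105.252.0.0/15 -> R3
At R3: longest match for 105.253.112.120 is 105.253.96.0/19 -> R1
At R1: longest match for 105.253.112.120 is 105.252.0.0/15 -> directly connected

R2, R3, R1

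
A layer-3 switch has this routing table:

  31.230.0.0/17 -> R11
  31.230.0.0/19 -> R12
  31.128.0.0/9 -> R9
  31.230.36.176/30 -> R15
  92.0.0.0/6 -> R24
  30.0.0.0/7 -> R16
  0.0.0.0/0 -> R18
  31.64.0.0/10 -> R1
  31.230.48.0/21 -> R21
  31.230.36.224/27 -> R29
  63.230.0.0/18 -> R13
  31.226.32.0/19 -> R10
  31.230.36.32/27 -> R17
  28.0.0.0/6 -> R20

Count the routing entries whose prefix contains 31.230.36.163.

Prefixes containing 31.230.36.163:
  0.0.0.0/0 (default, matches everything)
  28.0.0.0/6 (28.0.0.0 - 31.255.255.255)
  30.0.0.0/7 (30.0.0.0 - 31.255.255.255)
  31.128.0.0/9 (31.128.0.0 - 31.255.255.255)
  31.230.0.0/17 (31.230.0.0 - 31.230.127.255)
Total matching entries: 5.

5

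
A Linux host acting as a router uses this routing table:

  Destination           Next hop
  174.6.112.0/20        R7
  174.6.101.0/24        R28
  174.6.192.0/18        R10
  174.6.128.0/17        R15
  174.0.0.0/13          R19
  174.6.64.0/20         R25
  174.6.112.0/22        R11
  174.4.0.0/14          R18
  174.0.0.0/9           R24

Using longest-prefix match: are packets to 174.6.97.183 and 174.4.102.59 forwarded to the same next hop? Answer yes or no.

174.6.97.183: longest match 174.4.0.0/14 -> R18
174.4.102.59: longest match 174.4.0.0/14 -> R18

yes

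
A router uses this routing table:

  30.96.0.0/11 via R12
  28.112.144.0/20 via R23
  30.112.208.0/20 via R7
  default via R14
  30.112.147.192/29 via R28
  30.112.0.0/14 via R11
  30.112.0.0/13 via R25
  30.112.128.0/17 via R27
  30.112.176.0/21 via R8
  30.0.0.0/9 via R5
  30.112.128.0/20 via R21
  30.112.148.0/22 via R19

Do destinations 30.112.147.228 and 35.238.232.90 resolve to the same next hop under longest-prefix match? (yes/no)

30.112.147.228: longest match 30.112.128.0/17 -> R27
35.238.232.90: longest match 0.0.0.0/0 -> R14

no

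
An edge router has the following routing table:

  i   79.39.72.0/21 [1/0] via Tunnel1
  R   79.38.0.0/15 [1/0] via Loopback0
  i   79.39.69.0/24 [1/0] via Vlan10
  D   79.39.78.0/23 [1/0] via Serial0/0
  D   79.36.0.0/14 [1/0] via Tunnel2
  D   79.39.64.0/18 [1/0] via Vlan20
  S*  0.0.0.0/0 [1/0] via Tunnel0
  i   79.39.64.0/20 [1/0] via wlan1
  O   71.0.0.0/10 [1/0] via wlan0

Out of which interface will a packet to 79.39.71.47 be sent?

Routes whose prefix contains 79.39.71.47:
  0.0.0.0/0 (default, matches everything) -> Tunnel0
  79.36.0.0/14 (79.36.0.0 - 79.39.255.255) -> Tunnel2
  79.38.0.0/15 (79.38.0.0 - 79.39.255.255) -> Loopback0
  79.39.64.0/18 (79.39.64.0 - 79.39.127.255) -> Vlan20
  79.39.64.0/20 (79.39.64.0 - 79.39.79.255) -> wlan1
More-specific entries that do NOT match:
  79.39.69.0/24 (79.39.69.0 - 79.39.69.255) does not contain 79.39.71.47
  79.39.78.0/23 (79.39.78.0 - 79.39.79.255) does not contain 79.39.71.47
  79.39.72.0/21 (79.39.72.0 - 79.39.79.255) does not contain 79.39.71.47
Longest matching prefix is /20 -> interface wlan1.

wlan1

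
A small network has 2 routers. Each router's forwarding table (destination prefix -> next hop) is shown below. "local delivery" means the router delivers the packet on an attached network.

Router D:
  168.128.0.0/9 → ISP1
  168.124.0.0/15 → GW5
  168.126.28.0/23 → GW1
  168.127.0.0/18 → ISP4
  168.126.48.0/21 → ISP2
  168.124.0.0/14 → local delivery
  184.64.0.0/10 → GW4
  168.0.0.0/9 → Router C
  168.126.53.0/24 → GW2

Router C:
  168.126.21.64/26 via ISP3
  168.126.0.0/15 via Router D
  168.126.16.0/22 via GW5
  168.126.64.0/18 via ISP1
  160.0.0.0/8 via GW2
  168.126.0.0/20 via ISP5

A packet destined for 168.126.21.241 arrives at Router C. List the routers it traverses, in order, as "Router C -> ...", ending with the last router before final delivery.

Router C -> Router D

At Router C: longest match for 168.126.21.241 is 168.126.0.0/15 -> Router D
At Router D: longest match for 168.126.21.241 is 168.124.0.0/14 -> local delivery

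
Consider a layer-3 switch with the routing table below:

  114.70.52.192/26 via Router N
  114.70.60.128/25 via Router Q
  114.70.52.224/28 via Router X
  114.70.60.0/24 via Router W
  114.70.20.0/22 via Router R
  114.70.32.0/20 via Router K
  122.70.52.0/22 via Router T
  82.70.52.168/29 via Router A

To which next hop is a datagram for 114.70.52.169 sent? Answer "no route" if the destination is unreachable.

no route

No entry's prefix contains 114.70.52.169; there is no default route.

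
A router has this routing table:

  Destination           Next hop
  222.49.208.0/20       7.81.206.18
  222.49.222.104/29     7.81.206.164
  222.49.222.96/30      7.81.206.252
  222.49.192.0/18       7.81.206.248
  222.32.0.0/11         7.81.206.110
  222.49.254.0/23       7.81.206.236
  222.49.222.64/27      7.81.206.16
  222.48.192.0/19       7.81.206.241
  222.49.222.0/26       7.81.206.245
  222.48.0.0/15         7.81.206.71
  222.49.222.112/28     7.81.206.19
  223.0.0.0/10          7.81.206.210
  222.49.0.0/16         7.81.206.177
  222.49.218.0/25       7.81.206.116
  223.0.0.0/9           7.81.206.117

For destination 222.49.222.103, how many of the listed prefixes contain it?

Prefixes containing 222.49.222.103:
  222.32.0.0/11 (222.32.0.0 - 222.63.255.255)
  222.48.0.0/15 (222.48.0.0 - 222.49.255.255)
  222.49.0.0/16 (222.49.0.0 - 222.49.255.255)
  222.49.192.0/18 (222.49.192.0 - 222.49.255.255)
  222.49.208.0/20 (222.49.208.0 - 222.49.223.255)
Total matching entries: 5.

5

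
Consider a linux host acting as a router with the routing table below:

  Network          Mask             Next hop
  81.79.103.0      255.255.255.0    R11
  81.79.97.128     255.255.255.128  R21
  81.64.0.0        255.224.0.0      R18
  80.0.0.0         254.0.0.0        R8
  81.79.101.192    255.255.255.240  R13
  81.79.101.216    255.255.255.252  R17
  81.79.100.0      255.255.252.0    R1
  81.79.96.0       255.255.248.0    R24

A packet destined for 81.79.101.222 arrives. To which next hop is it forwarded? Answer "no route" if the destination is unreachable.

Routes whose prefix contains 81.79.101.222:
  80.0.0.0/7 (80.0.0.0 - 81.255.255.255) -> R8
  81.64.0.0/11 (81.64.0.0 - 81.95.255.255) -> R18
  81.79.96.0/21 (81.79.96.0 - 81.79.103.255) -> R24
  81.79.100.0/22 (81.79.100.0 - 81.79.103.255) -> R1
More-specific entries that do NOT match:
  81.79.101.216/30 (81.79.101.216 - 81.79.101.219) does not contain 81.79.101.222
  81.79.101.192/28 (81.79.101.192 - 81.79.101.207) does not contain 81.79.101.222
  81.79.97.128/25 (81.79.97.128 - 81.79.97.255) does not contain 81.79.101.222
  81.79.103.0/24 (81.79.103.0 - 81.79.103.255) does not contain 81.79.101.222
Longest matching prefix is /22 -> next hop R1.

R1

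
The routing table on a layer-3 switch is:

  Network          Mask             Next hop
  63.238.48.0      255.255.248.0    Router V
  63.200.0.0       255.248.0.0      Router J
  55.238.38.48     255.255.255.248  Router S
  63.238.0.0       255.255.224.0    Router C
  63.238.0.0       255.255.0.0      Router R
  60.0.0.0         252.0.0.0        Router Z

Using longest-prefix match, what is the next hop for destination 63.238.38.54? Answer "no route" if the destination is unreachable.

Routes whose prefix contains 63.238.38.54:
  60.0.0.0/6 (60.0.0.0 - 63.255.255.255) -> Router Z
  63.238.0.0/16 (63.238.0.0 - 63.238.255.255) -> Router R
More-specific entries that do NOT match:
  55.238.38.48/29 (55.238.38.48 - 55.238.38.55) does not contain 63.238.38.54
  63.238.48.0/21 (63.238.48.0 - 63.238.55.255) does not contain 63.238.38.54
  63.238.0.0/19 (63.238.0.0 - 63.238.31.255) does not contain 63.238.38.54
Longest matching prefix is /16 -> next hop Router R.

Router R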